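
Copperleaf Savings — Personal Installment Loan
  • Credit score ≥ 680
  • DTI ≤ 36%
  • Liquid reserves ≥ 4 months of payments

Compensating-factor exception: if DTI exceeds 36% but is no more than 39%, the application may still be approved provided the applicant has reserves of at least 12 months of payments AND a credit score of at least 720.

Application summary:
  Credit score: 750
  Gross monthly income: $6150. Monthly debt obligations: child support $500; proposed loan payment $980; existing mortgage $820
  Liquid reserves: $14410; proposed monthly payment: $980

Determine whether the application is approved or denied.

Credit score 750 ≥ 680 (meets base)
Total debts = (500 + 980 + 820) = 2,300. DTI = 2,300/6,150 = 37.4% > 36% — standard DTI limit exceeded.
Reserves: 14,410 ÷ 980 = 14.7 months (meets 4-month minimum)
DTI 37.4% is within the 36%–39% exception band; checking compensating factors.
Reserves 14.7 ≥ 12 months; credit score 750 ≥ 720.
Both compensating conditions met → exception applies.

Approved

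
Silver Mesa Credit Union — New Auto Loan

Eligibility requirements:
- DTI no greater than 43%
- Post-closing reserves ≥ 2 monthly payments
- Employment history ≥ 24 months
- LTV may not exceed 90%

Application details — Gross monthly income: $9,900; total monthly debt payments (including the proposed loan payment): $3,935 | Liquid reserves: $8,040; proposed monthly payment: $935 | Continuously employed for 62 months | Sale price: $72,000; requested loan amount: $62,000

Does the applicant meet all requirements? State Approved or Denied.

Debt-to-income = 3,935/9,900 = 39.7% — meets 43% limit
Reserves = 8,040/935 = 8.6 months ≥ 2
Employment 62 ≥ 24 months
Loan-to-value = 62,000/72,000 = 86.1% — pass (90% max)
All criteria satisfied.

Approved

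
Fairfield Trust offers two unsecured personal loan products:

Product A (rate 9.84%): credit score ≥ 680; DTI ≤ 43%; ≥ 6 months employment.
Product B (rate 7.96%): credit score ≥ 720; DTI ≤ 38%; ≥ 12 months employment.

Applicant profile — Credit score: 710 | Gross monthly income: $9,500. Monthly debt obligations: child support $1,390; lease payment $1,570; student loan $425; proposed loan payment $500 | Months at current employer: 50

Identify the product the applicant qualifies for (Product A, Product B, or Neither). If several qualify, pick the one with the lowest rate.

Total debts = (1,390 + 1,570 + 425 + 500) = 3,885; DTI = 3,885/9,500 = 40.9%.
Product A: score 710 ≥ 680; DTI 40.9% ≤ 43%; employment 50 ≥ 6 mo → qualifies.
Product B: score 710 < 720; DTI 40.9% > 38%; employment 50 ≥ 12 mo → does not qualify.

Product A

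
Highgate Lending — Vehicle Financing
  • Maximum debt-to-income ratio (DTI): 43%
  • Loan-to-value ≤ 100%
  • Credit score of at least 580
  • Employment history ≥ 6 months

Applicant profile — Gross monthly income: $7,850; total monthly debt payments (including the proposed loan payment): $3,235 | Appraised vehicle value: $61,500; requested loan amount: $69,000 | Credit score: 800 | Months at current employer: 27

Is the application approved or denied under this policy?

DTI = 3,235/7,850 = 41.2% ≤ 43%
LTV: 69,000 ÷ 61,500 = 112.2%, exceeds 100% cap
Credit score 800 ≥ 580 (meets)
Employment 27 ≥ 6 months
Fails on LTV.

Denied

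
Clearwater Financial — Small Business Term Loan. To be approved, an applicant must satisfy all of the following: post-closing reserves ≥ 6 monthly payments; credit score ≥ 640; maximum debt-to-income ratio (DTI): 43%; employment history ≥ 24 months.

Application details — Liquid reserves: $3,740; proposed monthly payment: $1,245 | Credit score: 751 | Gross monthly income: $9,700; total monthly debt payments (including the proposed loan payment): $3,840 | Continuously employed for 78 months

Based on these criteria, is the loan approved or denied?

Denied

Reserves: 3,740 ÷ 1,245 = 3.0 months (below 6-month minimum)
Credit score 751 ≥ 640 (meets)
DTI: 3,840 ÷ 9,700 = 39.6%, within the 43% cap
Employment 78 ≥ 24 months
Fails on reserves.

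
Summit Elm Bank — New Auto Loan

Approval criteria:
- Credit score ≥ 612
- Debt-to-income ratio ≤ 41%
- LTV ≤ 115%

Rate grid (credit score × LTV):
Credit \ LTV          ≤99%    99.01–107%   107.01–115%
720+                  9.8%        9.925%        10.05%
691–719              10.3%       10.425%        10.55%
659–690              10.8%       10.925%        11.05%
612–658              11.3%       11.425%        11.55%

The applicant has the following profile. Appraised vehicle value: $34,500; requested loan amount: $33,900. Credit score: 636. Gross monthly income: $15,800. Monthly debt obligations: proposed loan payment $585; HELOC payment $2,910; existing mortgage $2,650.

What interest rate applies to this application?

Credit score 636 ≥ 612; Total monthly debts = (585 + 2,910 + 2,650) = 6,145. Debt-to-income = 6,145/15,800 = 38.9% — meets 41% limit
LTV = 33,900/34,500 = 98.3% ≤ 115%
Credit 636 → row 612–658; LTV 98.3% → column ≤99%. Grid cell → 11.3%.

11.3%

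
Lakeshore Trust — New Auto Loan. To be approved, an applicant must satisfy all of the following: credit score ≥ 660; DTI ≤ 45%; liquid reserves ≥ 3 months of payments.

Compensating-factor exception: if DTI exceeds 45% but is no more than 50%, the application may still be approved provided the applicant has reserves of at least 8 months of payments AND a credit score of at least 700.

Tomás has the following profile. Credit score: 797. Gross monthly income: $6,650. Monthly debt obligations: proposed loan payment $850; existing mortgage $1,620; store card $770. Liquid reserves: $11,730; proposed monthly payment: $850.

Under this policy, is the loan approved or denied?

Approved

Credit score 797 ≥ 660 (meets base)
Total debts = (850 + 1,620 + 770) = 3,240. DTI: 3,240 ÷ 6,650 = 48.7%, over the 45% base limit.
Reserves: 11,730 ÷ 850 = 13.8 months (meets 3-month minimum)
48.7% falls in the override range (45%–50%), so the compensating-factor test applies.
Override check — reserves: 13.8 mo (ok); score: 797 (ok).
Both override conditions satisfied; DTI exception granted.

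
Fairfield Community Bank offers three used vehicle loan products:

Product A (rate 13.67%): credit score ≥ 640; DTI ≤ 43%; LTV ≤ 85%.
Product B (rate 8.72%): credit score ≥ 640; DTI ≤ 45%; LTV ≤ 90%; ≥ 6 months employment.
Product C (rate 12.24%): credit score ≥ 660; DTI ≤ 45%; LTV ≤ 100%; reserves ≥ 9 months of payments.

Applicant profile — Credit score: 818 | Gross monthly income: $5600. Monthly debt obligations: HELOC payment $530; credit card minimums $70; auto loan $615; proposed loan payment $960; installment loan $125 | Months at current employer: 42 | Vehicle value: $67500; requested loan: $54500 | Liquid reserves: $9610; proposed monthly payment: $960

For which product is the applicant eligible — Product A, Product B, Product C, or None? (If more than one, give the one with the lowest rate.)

Product B

Total debts = (530 + 70 + 615 + 960 + 125) = 2,300; DTI = 2,300/5,600 = 41.1%.
LTV = 54,500/67,500 = 80.7%.
Reserves = 9,610/960 = 10.0 months.
Product A: score 818 ≥ 640; DTI 41.1% ≤ 43%; LTV 80.7% ≤ 85% → qualifies.
Product B: score 818 ≥ 640; DTI 41.1% ≤ 45%; LTV 80.7% ≤ 90%; employment 42 ≥ 6 mo → qualifies.
Product C: score 818 ≥ 660; DTI 41.1% ≤ 45%; LTV 80.7% ≤ 100%; reserves 10.0 ≥ 9 mo → qualifies.
Qualifying: Product A, Product B, Product C. Lowest rate is 8.72% → Product B.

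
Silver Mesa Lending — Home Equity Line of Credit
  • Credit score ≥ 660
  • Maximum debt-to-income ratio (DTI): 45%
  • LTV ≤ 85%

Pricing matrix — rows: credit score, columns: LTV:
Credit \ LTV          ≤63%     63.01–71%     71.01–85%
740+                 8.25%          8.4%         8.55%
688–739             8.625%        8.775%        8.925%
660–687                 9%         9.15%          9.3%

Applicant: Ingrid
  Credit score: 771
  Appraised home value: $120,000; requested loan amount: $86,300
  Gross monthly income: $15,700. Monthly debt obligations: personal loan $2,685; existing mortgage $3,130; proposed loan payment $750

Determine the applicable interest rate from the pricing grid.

8.55%

Credit score 771 ≥ 660; Total monthly debts = (2,685 + 3,130 + 750) = 6,565. DTI: 6,565 ÷ 15,700 = 41.8%, within the 45% cap
Loan-to-value = 86,300/120,000 = 71.9% — pass (85% max)
Score 771 is in the 740+ band; LTV 71.9% is in the 71.01–85% band → 8.55%.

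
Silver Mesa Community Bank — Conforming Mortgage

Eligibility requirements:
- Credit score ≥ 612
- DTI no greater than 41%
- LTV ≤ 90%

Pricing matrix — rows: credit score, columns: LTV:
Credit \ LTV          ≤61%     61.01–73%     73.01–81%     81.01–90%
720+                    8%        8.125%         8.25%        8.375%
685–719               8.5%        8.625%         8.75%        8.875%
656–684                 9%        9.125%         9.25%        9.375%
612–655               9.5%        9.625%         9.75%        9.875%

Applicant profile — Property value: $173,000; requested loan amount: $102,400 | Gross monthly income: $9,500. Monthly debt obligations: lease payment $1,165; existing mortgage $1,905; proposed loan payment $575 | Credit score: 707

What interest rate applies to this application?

Credit score 707 ≥ 612; Total monthly debts = (1,165 + 1,905 + 575) = 3,645. DTI = 3,645/9,500 = 38.4% ≤ 41%
Loan-to-value = 102,400/173,000 = 59.2% — pass (90% max)
Score 707 is in the 685–719 band; LTV 59.2% is in the ≤61% band → 8.5%.

8.5%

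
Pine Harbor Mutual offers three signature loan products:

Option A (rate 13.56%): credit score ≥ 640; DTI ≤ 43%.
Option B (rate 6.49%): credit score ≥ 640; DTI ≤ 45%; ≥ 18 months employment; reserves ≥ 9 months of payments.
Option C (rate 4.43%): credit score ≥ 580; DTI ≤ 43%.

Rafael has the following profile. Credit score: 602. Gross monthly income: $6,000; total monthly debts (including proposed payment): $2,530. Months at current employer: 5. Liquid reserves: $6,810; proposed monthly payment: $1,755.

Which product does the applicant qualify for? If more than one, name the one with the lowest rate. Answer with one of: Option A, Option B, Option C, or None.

Option C

DTI = 2,530/6,000 = 42.2%.
Reserves = 6,810/1,755 = 3.9 months.
Option A: score 602 < 640; DTI 42.2% ≤ 43% → does not qualify.
Option B: score 602 < 640; DTI 42.2% ≤ 45%; employment 5 < 18 mo; reserves 3.9 < 9 mo → does not qualify.
Option C: score 602 ≥ 580; DTI 42.2% ≤ 43% → qualifies.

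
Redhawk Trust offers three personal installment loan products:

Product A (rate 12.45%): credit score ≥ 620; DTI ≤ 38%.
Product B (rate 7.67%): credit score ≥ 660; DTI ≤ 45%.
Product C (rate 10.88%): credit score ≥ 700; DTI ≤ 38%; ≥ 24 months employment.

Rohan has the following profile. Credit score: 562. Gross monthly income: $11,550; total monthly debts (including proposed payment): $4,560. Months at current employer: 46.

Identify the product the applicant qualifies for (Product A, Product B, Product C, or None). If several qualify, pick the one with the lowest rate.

None

DTI = 4,560/11,550 = 39.5%.
Product A: score 562 < 620; DTI 39.5% > 38% → does not qualify.
Product B: score 562 < 660; DTI 39.5% ≤ 45% → does not qualify.
Product C: score 562 < 700; DTI 39.5% > 38%; employment 46 ≥ 24 mo → does not qualify.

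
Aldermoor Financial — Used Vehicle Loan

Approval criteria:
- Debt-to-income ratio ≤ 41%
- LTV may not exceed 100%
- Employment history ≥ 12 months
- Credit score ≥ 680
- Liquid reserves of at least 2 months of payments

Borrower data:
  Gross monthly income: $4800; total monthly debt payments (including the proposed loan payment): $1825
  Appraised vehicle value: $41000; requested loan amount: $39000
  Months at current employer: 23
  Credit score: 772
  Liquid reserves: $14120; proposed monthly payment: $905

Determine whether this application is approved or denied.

DTI = 1,825/4,800 = 38% ≤ 41%
Loan-to-value = 39,000/41,000 = 95.1% — pass (100% max)
Employment 23 ≥ 12 months
Credit score 772 ≥ 680 (meets)
Liquid reserves cover 14,120/905 = 15.6 months — ≥ 2 required
All criteria satisfied.

Approved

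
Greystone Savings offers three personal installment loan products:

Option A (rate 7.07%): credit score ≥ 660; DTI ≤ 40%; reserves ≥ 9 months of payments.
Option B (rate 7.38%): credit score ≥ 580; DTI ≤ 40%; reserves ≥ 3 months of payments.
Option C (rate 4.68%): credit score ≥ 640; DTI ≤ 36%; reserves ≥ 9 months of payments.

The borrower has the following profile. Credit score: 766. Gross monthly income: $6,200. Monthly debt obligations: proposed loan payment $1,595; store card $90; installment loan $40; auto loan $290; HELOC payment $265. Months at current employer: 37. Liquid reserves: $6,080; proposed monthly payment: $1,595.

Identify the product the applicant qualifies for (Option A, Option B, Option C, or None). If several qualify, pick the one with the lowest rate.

Total debts = (1,595 + 90 + 40 + 290 + 265) = 2,280; DTI = 2,280/6,200 = 36.8%.
Reserves = 6,080/1,595 = 3.8 months.
Option A: score 766 ≥ 660; DTI 36.8% ≤ 40%; reserves 3.8 < 9 mo → does not qualify.
Option B: score 766 ≥ 580; DTI 36.8% ≤ 40%; reserves 3.8 ≥ 3 mo → qualifies.
Option C: score 766 ≥ 640; DTI 36.8% > 36%; reserves 3.8 < 9 mo → does not qualify.

Option B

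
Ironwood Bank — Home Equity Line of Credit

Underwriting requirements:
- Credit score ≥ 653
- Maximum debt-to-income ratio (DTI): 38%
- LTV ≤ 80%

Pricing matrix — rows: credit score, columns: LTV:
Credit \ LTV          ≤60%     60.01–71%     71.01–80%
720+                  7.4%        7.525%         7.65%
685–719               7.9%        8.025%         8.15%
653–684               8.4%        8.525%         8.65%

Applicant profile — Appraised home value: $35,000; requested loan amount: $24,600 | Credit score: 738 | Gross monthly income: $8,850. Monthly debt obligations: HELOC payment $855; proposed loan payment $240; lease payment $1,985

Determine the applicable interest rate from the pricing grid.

7.525%

Credit score 738 ≥ 653; Total monthly debts = (855 + 240 + 1,985) = 3,080. Debt-to-income = 3,080/8,850 = 34.8% — meets 38% limit
LTV = 24,600/35,000 = 70.3% ≤ 80%
Row: 738 falls in 720+. Column: 70.3% falls in 60.01–71%. Rate = 7.525%.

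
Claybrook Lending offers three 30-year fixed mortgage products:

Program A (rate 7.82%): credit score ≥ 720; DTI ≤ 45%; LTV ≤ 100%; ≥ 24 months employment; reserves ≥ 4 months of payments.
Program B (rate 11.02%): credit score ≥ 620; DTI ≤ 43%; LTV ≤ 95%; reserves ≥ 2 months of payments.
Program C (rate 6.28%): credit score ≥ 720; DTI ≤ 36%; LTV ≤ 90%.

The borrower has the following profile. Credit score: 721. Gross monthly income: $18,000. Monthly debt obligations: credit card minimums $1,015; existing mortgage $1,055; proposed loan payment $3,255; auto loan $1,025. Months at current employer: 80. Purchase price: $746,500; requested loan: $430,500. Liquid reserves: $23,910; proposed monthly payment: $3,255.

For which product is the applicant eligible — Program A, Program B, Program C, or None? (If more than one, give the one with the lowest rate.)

Total debts = (1,015 + 1,055 + 3,255 + 1,025) = 6,350; DTI = 6,350/18,000 = 35.3%.
LTV = 430,500/746,500 = 57.7%.
Reserves = 23,910/3,255 = 7.3 months.
Program A: score 721 ≥ 720; DTI 35.3% ≤ 45%; LTV 57.7% ≤ 100%; employment 80 ≥ 24 mo; reserves 7.3 ≥ 4 mo → qualifies.
Program B: score 721 ≥ 620; DTI 35.3% ≤ 43%; LTV 57.7% ≤ 95%; reserves 7.3 ≥ 2 mo → qualifies.
Program C: score 721 ≥ 720; DTI 35.3% ≤ 36%; LTV 57.7% ≤ 90% → qualifies.
Qualifying: Program A, Program B, Program C. Lowest rate is 6.28% → Program C.

Program C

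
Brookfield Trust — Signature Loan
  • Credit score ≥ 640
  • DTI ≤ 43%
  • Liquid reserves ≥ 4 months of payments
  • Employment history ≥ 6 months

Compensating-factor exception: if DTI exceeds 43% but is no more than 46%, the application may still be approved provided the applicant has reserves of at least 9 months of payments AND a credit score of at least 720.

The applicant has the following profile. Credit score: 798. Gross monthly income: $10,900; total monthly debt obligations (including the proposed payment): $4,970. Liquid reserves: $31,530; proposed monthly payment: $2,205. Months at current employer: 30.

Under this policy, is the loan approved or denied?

Credit score 798 ≥ 640 (meets base)
DTI = 4,970/10,900 = 45.6% > 43% — standard DTI limit exceeded.
Reserves: 31,530 ÷ 2,205 = 14.3 months (meets 4-month minimum)
Employment 30 ≥ 6 months
45.6% falls in the override range (43%–46%), so the compensating-factor test applies.
Reserves 14.3 ≥ 9 months; credit score 798 ≥ 720.
Both override conditions satisfied; DTI exception granted.

Approved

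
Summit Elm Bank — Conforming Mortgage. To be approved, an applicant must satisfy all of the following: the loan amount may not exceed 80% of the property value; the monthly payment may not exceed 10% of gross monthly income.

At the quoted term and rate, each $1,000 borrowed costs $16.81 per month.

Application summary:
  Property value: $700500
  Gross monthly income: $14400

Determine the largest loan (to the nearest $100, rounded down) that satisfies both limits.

Payment cap: 10% × $14,400 = $1,440/month.
At $16.81 per $1,000, that supports 1,440/16.81 × 1,000 ≈ $85,663 → $85,600.
LTV cap: 80% × $700,500 = $560,400 → $560,400.
Binding constraint: payment-to-income.

$85,600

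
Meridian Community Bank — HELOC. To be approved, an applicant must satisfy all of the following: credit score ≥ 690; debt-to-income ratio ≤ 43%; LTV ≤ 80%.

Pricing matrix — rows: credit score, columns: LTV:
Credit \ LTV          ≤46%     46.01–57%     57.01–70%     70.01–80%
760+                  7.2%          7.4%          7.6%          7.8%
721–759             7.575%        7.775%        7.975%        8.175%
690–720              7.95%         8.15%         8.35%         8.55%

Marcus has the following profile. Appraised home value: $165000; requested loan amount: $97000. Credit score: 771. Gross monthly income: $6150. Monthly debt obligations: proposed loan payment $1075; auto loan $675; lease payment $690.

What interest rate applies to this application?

Credit score 771 ≥ 690; Total monthly debts = (1,075 + 675 + 690) = 2,440. DTI: 2,440 ÷ 6,150 = 39.7%, within the 43% cap
LTV: 97,000 ÷ 165,000 = 58.8%, within 80% cap
Row: 771 falls in 760+. Column: 58.8% falls in 57.01–70%. Rate = 7.6%.

7.6%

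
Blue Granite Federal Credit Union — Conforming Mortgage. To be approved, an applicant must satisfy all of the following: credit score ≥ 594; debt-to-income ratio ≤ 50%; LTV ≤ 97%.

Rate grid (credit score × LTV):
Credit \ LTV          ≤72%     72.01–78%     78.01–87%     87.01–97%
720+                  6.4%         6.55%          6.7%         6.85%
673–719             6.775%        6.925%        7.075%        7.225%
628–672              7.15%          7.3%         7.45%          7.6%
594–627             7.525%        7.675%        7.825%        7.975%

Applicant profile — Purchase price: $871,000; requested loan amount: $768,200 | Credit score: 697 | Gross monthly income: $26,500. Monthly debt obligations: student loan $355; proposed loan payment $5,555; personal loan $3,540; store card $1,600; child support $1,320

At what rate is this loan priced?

7.225%

Credit score 697 ≥ 594; Total monthly debts = (355 + 5,555 + 3,540 + 1,600 + 1,320) = 12,370. DTI = 12,370/26,500 = 46.7% ≤ 50%
Loan-to-value = 768,200/871,000 = 88.2% — pass (97% max)
Score 697 is in the 673–719 band; LTV 88.2% is in the 87.01–97% band → 7.225%.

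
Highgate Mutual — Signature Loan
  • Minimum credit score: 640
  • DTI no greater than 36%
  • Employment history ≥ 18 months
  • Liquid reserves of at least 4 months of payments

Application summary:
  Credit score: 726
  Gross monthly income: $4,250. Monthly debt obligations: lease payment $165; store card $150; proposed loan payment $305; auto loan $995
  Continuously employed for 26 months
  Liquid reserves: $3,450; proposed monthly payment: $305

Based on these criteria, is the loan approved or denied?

Credit score 726 ≥ 640 (meets)
Total monthly debts = (165 + 150 + 305 + 995) = 1,615. DTI = 1,615/4,250 = 38% > 36%
Employment 26 ≥ 18 months
Reserves: 3,450 ÷ 305 = 11.3 months (meets 4-month minimum)
Fails on DTI.

Denied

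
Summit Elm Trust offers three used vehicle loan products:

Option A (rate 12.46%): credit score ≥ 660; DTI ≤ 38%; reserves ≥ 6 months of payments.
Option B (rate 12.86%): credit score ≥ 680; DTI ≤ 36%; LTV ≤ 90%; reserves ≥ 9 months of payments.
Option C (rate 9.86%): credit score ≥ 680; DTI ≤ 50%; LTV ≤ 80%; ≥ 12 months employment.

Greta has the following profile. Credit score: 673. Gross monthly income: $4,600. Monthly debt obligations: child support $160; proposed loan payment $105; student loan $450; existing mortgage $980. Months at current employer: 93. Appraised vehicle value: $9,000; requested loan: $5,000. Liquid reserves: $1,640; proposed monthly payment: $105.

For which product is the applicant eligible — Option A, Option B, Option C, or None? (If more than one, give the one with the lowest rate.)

Total debts = (160 + 105 + 450 + 980) = 1,695; DTI = 1,695/4,600 = 36.8%.
LTV = 5,000/9,000 = 55.6%.
Reserves = 1,640/105 = 15.6 months.
Option A: score 673 ≥ 660; DTI 36.8% ≤ 38%; reserves 15.6 ≥ 6 mo → qualifies.
Option B: score 673 < 680; DTI 36.8% > 36%; LTV 55.6% ≤ 90%; reserves 15.6 ≥ 9 mo → does not qualify.
Option C: score 673 < 680; DTI 36.8% ≤ 50%; LTV 55.6% ≤ 80%; employment 93 ≥ 12 mo → does not qualify.

Option A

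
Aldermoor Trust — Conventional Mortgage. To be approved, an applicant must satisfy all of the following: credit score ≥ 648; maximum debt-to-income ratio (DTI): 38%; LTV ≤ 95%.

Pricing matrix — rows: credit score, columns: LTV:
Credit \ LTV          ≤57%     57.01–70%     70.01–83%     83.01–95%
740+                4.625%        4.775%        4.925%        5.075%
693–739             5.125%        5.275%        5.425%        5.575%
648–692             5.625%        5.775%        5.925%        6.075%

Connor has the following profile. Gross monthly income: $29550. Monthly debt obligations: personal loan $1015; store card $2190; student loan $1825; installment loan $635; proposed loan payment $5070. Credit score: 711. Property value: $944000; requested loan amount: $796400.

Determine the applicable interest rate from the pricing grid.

5.575%

Credit score 711 ≥ 648; Total monthly debts = (1,015 + 2,190 + 1,825 + 635 + 5,070) = 10,735. DTI = 10,735/29,550 = 36.3% ≤ 38%
LTV = 796,400/944,000 = 84.4% ≤ 95%
Credit 711 → row 693–739; LTV 84.4% → column 83.01–95%. Grid cell → 5.575%.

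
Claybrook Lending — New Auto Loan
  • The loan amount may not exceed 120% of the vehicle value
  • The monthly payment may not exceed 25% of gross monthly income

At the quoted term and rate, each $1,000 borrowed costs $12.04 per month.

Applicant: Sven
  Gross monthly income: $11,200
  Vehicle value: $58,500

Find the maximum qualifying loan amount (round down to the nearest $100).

Payment cap: 25% × $11,200 = $2,800/month.
At $12.04 per $1,000, that supports 2,800/12.04 × 1,000 ≈ $232,558 → $232,500.
LTV cap: 120% × $58,500 = $70,200 → $70,200.
Binding constraint: loan-to-value.

$70,200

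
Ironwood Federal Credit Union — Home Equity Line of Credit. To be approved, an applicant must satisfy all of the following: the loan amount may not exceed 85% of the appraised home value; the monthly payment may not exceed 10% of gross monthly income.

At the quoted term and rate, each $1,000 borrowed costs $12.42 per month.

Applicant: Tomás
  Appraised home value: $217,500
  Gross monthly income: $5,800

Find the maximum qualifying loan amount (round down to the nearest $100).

$46,600

Payment cap: 10% × $5,800 = $580/month.
At $12.42 per $1,000, that supports 580/12.42 × 1,000 ≈ $46,698 → $46,600.
LTV cap: 85% × $217,500 = $184,875 → $184,800.
Binding constraint: payment-to-income.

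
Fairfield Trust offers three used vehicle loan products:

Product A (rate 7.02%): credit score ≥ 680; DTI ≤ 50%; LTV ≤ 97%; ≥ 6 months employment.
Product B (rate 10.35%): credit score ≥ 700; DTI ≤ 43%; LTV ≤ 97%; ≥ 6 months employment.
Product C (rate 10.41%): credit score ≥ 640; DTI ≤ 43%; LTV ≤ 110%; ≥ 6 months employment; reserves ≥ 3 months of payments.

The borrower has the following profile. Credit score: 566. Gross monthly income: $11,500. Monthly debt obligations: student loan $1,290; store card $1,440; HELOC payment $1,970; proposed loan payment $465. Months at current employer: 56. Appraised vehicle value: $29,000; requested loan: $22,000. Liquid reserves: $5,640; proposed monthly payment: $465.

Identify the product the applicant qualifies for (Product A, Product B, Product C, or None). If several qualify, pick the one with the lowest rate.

None

Total debts = (1,290 + 1,440 + 1,970 + 465) = 5,165; DTI = 5,165/11,500 = 44.9%.
LTV = 22,000/29,000 = 75.9%.
Reserves = 5,640/465 = 12.1 months.
Product A: score 566 < 680; DTI 44.9% ≤ 50%; LTV 75.9% ≤ 97%; employment 56 ≥ 6 mo → does not qualify.
Product B: score 566 < 700; DTI 44.9% > 43%; LTV 75.9% ≤ 97%; employment 56 ≥ 6 mo → does not qualify.
Product C: score 566 < 640; DTI 44.9% > 43%; LTV 75.9% ≤ 110%; employment 56 ≥ 6 mo; reserves 12.1 ≥ 3 mo → does not qualify.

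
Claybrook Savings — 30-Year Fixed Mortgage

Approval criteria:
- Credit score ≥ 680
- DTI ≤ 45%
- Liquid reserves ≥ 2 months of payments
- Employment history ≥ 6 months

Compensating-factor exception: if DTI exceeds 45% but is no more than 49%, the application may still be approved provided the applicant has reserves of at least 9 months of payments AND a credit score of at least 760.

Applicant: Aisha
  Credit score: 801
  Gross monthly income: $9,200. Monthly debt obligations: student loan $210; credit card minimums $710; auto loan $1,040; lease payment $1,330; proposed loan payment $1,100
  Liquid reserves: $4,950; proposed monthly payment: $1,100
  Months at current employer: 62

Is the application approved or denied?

Credit score 801 ≥ 680 (meets base)
Total debts = (210 + 710 + 1,040 + 1,330 + 1,100) = 4,390. DTI: 4,390 ÷ 9,200 = 47.7%, over the 45% base limit.
Reserves = 4,950/1,100 = 4.5 months ≥ 2
Employment 62 ≥ 6 months
DTI 47.7% is within the 45%–49% exception band; checking compensating factors.
Reserves 4.5 < 9 months; credit score 801 ≥ 760.
Compensating-factor requirement not fully met.

Denied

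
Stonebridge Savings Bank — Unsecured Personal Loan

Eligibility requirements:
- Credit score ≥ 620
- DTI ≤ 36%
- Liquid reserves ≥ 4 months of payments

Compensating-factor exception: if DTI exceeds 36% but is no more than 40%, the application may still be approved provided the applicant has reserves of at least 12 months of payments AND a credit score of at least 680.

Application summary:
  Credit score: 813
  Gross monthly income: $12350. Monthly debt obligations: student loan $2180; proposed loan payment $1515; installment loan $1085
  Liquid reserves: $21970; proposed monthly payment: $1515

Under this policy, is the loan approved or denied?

Approved

Credit score 813 ≥ 620 (meets base)
Total debts = (2,180 + 1,515 + 1,085) = 4,780. DTI = 4,780/12,350 = 38.7% > 36% — standard DTI limit exceeded.
Reserves: 21,970 ÷ 1,515 = 14.5 months (meets 4-month minimum)
38.7% falls in the override range (36%–40%), so the compensating-factor test applies.
Reserves 14.5 ≥ 12 months; credit score 813 ≥ 680.
Both override conditions satisfied; DTI exception granted.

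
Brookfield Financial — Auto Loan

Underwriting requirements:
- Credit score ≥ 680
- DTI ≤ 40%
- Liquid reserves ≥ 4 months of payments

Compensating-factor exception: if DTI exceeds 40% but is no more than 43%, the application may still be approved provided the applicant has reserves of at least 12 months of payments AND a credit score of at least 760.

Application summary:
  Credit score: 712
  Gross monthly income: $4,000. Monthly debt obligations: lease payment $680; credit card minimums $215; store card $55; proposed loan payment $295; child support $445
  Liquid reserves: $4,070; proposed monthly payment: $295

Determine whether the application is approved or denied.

Credit score 712 ≥ 680 (meets base)
Total debts = (680 + 215 + 55 + 295 + 445) = 1,690. DTI = 1,690/4,000 = 42.2% > 40% — standard DTI limit exceeded.
Liquid reserves cover 4,070/295 = 13.8 months — ≥ 4 required
42.2% falls in the override range (40%–43%), so the compensating-factor test applies.
Reserves 13.8 ≥ 12 months; credit score 712 < 760.
Override conditions not both satisfied; exception does not apply.

Denied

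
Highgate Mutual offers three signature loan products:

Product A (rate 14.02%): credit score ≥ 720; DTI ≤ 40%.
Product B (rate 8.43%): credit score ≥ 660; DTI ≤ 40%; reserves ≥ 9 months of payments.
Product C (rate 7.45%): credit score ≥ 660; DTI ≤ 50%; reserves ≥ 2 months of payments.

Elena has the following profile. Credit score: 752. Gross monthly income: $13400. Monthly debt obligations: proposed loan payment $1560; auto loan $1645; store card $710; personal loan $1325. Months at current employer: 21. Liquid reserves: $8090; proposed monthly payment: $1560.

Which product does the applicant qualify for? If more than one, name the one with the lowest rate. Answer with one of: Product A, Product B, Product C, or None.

Total debts = (1,560 + 1,645 + 710 + 1,325) = 5,240; DTI = 5,240/13,400 = 39.1%.
Reserves = 8,090/1,560 = 5.2 months.
Product A: score 752 ≥ 720; DTI 39.1% ≤ 40% → qualifies.
Product B: score 752 ≥ 660; DTI 39.1% ≤ 40%; reserves 5.2 < 9 mo → does not qualify.
Product C: score 752 ≥ 660; DTI 39.1% ≤ 50%; reserves 5.2 ≥ 2 mo → qualifies.
Qualifying: Product A, Product C. Lowest rate is 7.45% → Product C.

Product C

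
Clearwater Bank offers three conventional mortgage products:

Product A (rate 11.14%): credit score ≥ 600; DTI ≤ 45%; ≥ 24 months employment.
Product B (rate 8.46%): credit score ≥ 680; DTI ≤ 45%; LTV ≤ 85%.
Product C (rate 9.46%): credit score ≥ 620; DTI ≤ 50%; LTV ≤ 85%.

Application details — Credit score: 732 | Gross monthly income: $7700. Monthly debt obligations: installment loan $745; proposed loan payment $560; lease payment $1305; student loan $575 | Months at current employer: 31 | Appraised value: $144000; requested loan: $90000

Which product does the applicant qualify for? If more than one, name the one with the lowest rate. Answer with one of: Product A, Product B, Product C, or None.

Product B

Total debts = (745 + 560 + 1,305 + 575) = 3,185; DTI = 3,185/7,700 = 41.4%.
LTV = 90,000/144,000 = 62.5%.
Product A: score 732 ≥ 600; DTI 41.4% ≤ 45%; employment 31 ≥ 24 mo → qualifies.
Product B: score 732 ≥ 680; DTI 41.4% ≤ 45%; LTV 62.5% ≤ 85% → qualifies.
Product C: score 732 ≥ 620; DTI 41.4% ≤ 50%; LTV 62.5% ≤ 85% → qualifies.
Qualifying: Product A, Product B, Product C. Lowest rate is 8.46% → Product B.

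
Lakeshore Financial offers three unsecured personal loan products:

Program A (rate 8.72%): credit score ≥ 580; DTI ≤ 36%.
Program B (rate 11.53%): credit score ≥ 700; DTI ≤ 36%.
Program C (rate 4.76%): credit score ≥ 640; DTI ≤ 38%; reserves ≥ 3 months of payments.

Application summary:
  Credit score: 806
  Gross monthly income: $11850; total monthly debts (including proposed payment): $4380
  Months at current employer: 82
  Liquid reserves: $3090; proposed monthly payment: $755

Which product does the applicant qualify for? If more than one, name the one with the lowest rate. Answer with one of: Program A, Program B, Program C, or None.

Program C

DTI = 4,380/11,850 = 37%.
Reserves = 3,090/755 = 4.1 months.
Program A: score 806 ≥ 580; DTI 37% > 36% → does not qualify.
Program B: score 806 ≥ 700; DTI 37% > 36% → does not qualify.
Program C: score 806 ≥ 640; DTI 37% ≤ 38%; reserves 4.1 ≥ 3 mo → qualifies.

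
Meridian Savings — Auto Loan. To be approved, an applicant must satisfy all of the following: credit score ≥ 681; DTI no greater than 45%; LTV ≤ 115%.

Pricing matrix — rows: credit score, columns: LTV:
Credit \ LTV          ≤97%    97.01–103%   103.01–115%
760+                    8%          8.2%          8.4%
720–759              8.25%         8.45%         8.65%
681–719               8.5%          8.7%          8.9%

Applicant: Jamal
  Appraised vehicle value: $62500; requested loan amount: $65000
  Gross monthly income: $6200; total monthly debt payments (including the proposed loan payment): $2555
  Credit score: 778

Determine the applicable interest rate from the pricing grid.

Credit score 778 ≥ 681; DTI: 2,555 ÷ 6,200 = 41.2%, within the 45% cap
LTV: 65,000 ÷ 62,500 = 104%, within 115% cap
Row: 778 falls in 760+. Column: 104% falls in 103.01–115%. Rate = 8.4%.

8.4%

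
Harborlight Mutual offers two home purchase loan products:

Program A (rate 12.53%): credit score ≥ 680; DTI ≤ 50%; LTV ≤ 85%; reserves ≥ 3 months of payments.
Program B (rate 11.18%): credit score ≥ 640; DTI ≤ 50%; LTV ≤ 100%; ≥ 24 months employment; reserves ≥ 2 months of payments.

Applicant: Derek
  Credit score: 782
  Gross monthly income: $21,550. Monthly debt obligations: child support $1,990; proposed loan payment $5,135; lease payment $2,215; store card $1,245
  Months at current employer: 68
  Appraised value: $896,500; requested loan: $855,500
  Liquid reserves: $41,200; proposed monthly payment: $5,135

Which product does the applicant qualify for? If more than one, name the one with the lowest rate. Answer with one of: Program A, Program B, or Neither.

Total debts = (1,990 + 5,135 + 2,215 + 1,245) = 10,585; DTI = 10,585/21,550 = 49.1%.
LTV = 855,500/896,500 = 95.4%.
Reserves = 41,200/5,135 = 8.0 months.
Program A: score 782 ≥ 680; DTI 49.1% ≤ 50%; LTV 95.4% > 85%; reserves 8.0 ≥ 3 mo → does not qualify.
Program B: score 782 ≥ 640; DTI 49.1% ≤ 50%; LTV 95.4% ≤ 100%; employment 68 ≥ 24 mo; reserves 8.0 ≥ 2 mo → qualifies.

Program B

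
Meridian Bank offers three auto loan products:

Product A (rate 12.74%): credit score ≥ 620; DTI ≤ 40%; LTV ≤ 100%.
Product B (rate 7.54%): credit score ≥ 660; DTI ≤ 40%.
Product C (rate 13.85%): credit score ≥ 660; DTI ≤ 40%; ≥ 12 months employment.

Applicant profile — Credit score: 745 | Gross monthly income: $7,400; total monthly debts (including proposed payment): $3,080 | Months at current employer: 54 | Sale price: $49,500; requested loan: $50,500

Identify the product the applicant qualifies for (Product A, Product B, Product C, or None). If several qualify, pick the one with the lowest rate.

None

DTI = 3,080/7,400 = 41.6%.
LTV = 50,500/49,500 = 102%.
Product A: score 745 ≥ 620; DTI 41.6% > 40%; LTV 102% > 100% → does not qualify.
Product B: score 745 ≥ 660; DTI 41.6% > 40% → does not qualify.
Product C: score 745 ≥ 660; DTI 41.6% > 40%; employment 54 ≥ 12 mo → does not qualify.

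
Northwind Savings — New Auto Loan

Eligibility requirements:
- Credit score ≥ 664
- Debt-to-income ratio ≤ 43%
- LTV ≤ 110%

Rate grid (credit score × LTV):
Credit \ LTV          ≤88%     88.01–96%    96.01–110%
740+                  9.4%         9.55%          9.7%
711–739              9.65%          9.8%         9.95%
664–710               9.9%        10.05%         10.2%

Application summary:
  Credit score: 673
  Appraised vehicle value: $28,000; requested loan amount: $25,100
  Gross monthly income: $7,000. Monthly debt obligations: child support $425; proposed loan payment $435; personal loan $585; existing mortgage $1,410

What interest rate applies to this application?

Credit score 673 ≥ 664; Total monthly debts = (425 + 435 + 585 + 1,410) = 2,855. DTI = 2,855/7,000 = 40.8% ≤ 43%
Loan-to-value = 25,100/28,000 = 89.6% — pass (110% max)
Row: 673 falls in 664–710. Column: 89.6% falls in 88.01–96%. Rate = 10.05%.

10.05%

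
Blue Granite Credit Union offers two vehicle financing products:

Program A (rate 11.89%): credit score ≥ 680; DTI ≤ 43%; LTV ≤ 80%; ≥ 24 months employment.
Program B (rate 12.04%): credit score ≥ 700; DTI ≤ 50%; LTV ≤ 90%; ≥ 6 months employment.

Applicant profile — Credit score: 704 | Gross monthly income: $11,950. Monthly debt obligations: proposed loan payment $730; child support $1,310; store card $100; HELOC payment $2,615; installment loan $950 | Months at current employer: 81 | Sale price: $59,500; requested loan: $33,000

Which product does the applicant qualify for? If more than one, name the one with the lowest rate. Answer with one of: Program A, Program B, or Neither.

Program B

Total debts = (730 + 1,310 + 100 + 2,615 + 950) = 5,705; DTI = 5,705/11,950 = 47.7%.
LTV = 33,000/59,500 = 55.5%.
Program A: score 704 ≥ 680; DTI 47.7% > 43%; LTV 55.5% ≤ 80%; employment 81 ≥ 24 mo → does not qualify.
Program B: score 704 ≥ 700; DTI 47.7% ≤ 50%; LTV 55.5% ≤ 90%; employment 81 ≥ 6 mo → qualifies.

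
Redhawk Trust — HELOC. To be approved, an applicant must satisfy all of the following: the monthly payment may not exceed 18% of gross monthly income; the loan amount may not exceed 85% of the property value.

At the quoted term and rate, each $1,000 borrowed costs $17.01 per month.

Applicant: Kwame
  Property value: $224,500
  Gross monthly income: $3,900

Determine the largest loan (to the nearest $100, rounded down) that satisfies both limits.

$41,200

Payment cap: 18% × $3,900 = $702/month.
At $17.01 per $1,000, that supports 702/17.01 × 1,000 ≈ $41,269 → $41,200.
LTV cap: 85% × $224,500 = $190,825 → $190,800.
Binding constraint: payment-to-income.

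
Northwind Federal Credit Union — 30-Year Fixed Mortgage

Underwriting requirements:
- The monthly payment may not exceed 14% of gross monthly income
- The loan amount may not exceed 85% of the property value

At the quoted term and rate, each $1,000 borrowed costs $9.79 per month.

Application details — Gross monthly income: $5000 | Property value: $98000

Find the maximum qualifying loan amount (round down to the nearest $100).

$71,500

Payment cap: 14% × $5,000 = $700/month.
At $9.79 per $1,000, that supports 700/9.79 × 1,000 ≈ $71,501 → $71,500.
LTV cap: 85% × $98,000 = $83,300 → $83,300.
Binding constraint: payment-to-income.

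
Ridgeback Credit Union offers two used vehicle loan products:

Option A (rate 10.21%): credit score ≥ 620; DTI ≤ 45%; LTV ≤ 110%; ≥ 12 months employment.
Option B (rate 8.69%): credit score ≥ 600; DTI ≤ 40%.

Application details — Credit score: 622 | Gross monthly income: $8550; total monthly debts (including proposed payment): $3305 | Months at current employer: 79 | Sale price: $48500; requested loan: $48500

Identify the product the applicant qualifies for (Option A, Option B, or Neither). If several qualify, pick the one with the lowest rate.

DTI = 3,305/8,550 = 38.7%.
LTV = 48,500/48,500 = 100%.
Option A: score 622 ≥ 620; DTI 38.7% ≤ 45%; LTV 100% ≤ 110%; employment 79 ≥ 12 mo → qualifies.
Option B: score 622 ≥ 600; DTI 38.7% ≤ 40% → qualifies.
Qualifying: Option A, Option B. Lowest rate is 8.69% → Option B.

Option B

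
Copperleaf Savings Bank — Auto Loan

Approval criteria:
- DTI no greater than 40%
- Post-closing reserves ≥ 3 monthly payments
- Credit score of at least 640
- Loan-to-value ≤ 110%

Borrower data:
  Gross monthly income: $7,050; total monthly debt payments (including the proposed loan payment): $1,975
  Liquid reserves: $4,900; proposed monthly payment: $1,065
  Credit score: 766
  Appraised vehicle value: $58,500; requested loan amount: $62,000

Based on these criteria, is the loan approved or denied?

Debt-to-income = 1,975/7,050 = 28% — meets 40% limit
Liquid reserves cover 4,900/1,065 = 4.6 months — ≥ 3 required
Credit score 766 ≥ 640 (meets)
Loan-to-value = 62,000/58,500 = 106% — pass (110% max)
All criteria satisfied.

Approved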